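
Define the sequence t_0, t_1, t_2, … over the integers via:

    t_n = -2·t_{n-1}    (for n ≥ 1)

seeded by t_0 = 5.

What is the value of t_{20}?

t_1 = -2·5 = -10
t_2 = -2·-10 = 20
t_3 = -2·20 = -40
t_4 = -2·-40 = 80
t_5 = -2·80 = -160
t_6 = -2·-160 = 320
t_7 = -2·320 = -640
t_8 = -2·-640 = 1280
t_9 = -2·1280 = -2560
t_10 = -2·-2560 = 5120
t_11 = -2·5120 = -10240
t_12 = -2·-10240 = 20480
t_13 = -2·20480 = -40960
t_14 = -2·-40960 = 81920
t_15 = -2·81920 = -163840
t_16 = -2·-163840 = 327680
t_17 = -2·327680 = -655360
t_18 = -2·-655360 = 1310720
t_19 = -2·1310720 = -2621440
t_20 = -2·-2621440 = 5242880

5242880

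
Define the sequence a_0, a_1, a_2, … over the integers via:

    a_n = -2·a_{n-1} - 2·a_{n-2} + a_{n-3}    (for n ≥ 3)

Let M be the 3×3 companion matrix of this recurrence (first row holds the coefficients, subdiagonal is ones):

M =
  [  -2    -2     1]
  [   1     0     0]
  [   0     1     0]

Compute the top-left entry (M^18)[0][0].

6097

(M^18)[0][0] is the top entry after applying M 18 times to the unit state (1, 0, 0). Equivalently it is h_{20} for the auxiliary sequence (h_n) obeying the same recurrence with h_2 = 1 and h_i = 0 for 0 ≤ i < 2:
h_3 = -2·1 + -2·0 + 1·0 = -2
h_4 = -2·-2 + -2·1 + 1·0 = 2
h_5 = -2·2 + -2·-2 + 1·1 = 1
h_6 = -2·1 + -2·2 + 1·-2 = -8
h_7 = -2·-8 + -2·1 + 1·2 = 16
h_8 = -2·16 + -2·-8 + 1·1 = -15
h_9 = -2·-15 + -2·16 + 1·-8 = -10
h_10 = -2·-10 + -2·-15 + 1·16 = 66
h_11 = -2·66 + -2·-10 + 1·-15 = -127
h_12 = -2·-127 + -2·66 + 1·-10 = 112
h_13 = -2·112 + -2·-127 + 1·66 = 96
h_14 = -2·96 + -2·112 + 1·-127 = -543
h_15 = -2·-543 + -2·96 + 1·112 = 1006
h_16 = -2·1006 + -2·-543 + 1·96 = -830
h_17 = -2·-830 + -2·1006 + 1·-543 = -895
h_18 = -2·-895 + -2·-830 + 1·1006 = 4456
h_19 = -2·4456 + -2·-895 + 1·-830 = -7952
h_20 = -2·-7952 + -2·4456 + 1·-895 = 6097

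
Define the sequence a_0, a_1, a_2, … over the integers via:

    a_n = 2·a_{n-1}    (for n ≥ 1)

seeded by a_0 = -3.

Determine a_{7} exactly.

-384

a_1 = 2·-3 = -6
a_2 = 2·-6 = -12
a_3 = 2·-12 = -24
a_4 = 2·-24 = -48
a_5 = 2·-48 = -96
a_6 = 2·-96 = -192
a_7 = 2·-192 = -384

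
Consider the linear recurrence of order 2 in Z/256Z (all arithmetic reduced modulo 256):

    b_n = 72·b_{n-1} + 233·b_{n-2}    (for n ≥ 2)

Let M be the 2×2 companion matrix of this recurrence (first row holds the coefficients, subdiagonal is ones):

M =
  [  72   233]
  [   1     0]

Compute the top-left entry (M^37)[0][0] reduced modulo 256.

(M^37)[0][0] is the top entry after applying M 37 times to the unit state (1, 0). Equivalently it is h_{38} for the auxiliary sequence (h_n) obeying the same recurrence with h_1 = 1 and h_i = 0 for 0 ≤ i < 1:
h_2 = 72·1 + 233·0 = 72
h_3 = 72·72 + 233·1 = 41
h_4 = 72·41 + 233·72 = 16
h_5 = 72·16 + 233·41 = 209
h_6 = 72·209 + 233·16 = 88
h_7 = 72·88 + 233·209 = 249
h_8 = 72·249 + 233·88 = 32
h_9 = 72·32 + 233·249 = 161
h_10 = 72·161 + 233·32 = 104
h_11 = 72·104 + 233·161 = 201
h_12 = 72·201 + 233·104 = 48
h_13 = 72·48 + 233·201 = 113
h_14 = 72·113 + 233·48 = 120
h_15 = 72·120 + 233·113 = 153
h_16 = 72·153 + 233·120 = 64
h_17 = 72·64 + 233·153 = 65
h_18 = 72·65 + 233·64 = 136
h_19 = 72·136 + 233·65 = 105
h_20 = 72·105 + 233·136 = 80
h_21 = 72·80 + 233·105 = 17
h_22 = 72·17 + 233·80 = 152
h_23 = 72·152 + 233·17 = 57
h_24 = 72·57 + 233·152 = 96
h_25 = 72·96 + 233·57 = 225
h_26 = 72·225 + 233·96 = 168
h_27 = 72·168 + 233·225 = 9
h_28 = 72·9 + 233·168 = 112
h_29 = 72·112 + 233·9 = 177
h_30 = 72·177 + 233·112 = 184
h_31 = 72·184 + 233·177 = 217
h_32 = 72·217 + 233·184 = 128
h_33 = 72·128 + 233·217 = 129
h_34 = 72·129 + 233·128 = 200
h_35 = 72·200 + 233·129 = 169
h_36 = 72·169 + 233·200 = 144
h_37 = 72·144 + 233·169 = 81
h_38 = 72·81 + 233·144 = 216

216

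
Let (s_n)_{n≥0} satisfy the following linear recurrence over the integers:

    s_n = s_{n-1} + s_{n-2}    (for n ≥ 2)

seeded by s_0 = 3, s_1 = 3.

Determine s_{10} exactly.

267

s_2 = 1·3 + 1·3 = 6
s_3 = 1·6 + 1·3 = 9
s_4 = 1·9 + 1·6 = 15
s_5 = 1·15 + 1·9 = 24
s_6 = 1·24 + 1·15 = 39
s_7 = 1·39 + 1·24 = 63
s_8 = 1·63 + 1·39 = 102
s_9 = 1·102 + 1·63 = 165
s_10 = 1·165 + 1·102 = 267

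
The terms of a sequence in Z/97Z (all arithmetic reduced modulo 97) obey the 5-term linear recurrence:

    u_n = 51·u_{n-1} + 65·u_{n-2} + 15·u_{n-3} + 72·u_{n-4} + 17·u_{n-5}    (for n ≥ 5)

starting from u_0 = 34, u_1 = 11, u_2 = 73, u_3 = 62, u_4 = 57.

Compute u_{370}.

14

u_5 = 51·57 + 65·62 + 15·73 + 72·11 + 17·34 = 90
u_6 = 51·90 + 65·57 + 15·62 + 72·73 + 17·11 = 21
u_7 = 51·21 + 65·90 + 15·57 + 72·62 + 17·73 = 95
u_8 = 51·95 + 65·21 + 15·90 + 72·57 + 17·62 = 11
u_9 = 51·11 + 65·95 + 15·21 + 72·90 + 17·57 = 47
u_10 = 51·47 + 65·11 + 15·95 + 72·21 + 17·90 = 13
Continuing the recurrence:
  u_11 = 22;  u_12 = 35;  u_13 = 94;  u_14 = 16;  u_15 = 41;  u_16 = 63
  u_17 = 95;  u_18 = 83;  u_19 = 27;  u_20 = 44;  u_21 = 60;  u_22 = 45
  u_23 = 25;  u_24 = 94;  u_25 = 37;  u_26 = 22;  u_27 = 33;  u_28 = 94
  u_29 = 85;  u_30 = 58;  u_31 = 33;  u_32 = 89;  u_33 = 43;  u_34 = 29
  u_35 = 47;  u_36 = 62;  u_37 = 9;  u_38 = 59;  u_39 = 59;  u_40 = 20
  u_41 = 70;  u_42 = 68;  u_43 = 86;  u_44 = 77;  u_45 = 9;  u_46 = 36
  u_47 = 60;  u_48 = 28;  u_49 = 65;  u_50 = 50;  u_51 = 2;  u_52 = 88
  u_53 = 48;  u_54 = 2;  u_55 = 7;  u_56 = 11;  u_57 = 81;  u_58 = 91
  u_59 = 36;  u_60 = 80;  u_61 = 30;  u_62 = 67;  u_63 = 36;  u_64 = 15
  u_65 = 64;  u_66 = 25;  u_67 = 79;  u_68 = 61;  u_69 = 1;  u_70 = 38
  u_71 = 10;  u_72 = 0;  u_73 = 1;  u_74 = 44;  u_75 = 86;  u_76 = 59
  u_77 = 19;  u_78 = 64;  u_79 = 5;  u_80 = 31;  u_81 = 96;  u_82 = 83
  u_83 = 67;  u_84 = 56;  u_85 = 84;  u_86 = 47;  u_87 = 91;  u_88 = 62
  u_89 = 1;  u_90 = 73;  u_91 = 41;  u_92 = 58;  u_93 = 84;  u_94 = 71
  u_95 = 79;  u_96 = 33;  u_97 = 76;  u_98 = 69;  u_99 = 38;  u_100 = 30
  u_101 = 10;  u_102 = 75;  u_103 = 7;  u_104 = 40;  u_105 = 0;  u_106 = 30
  u_107 = 29;  u_108 = 26;  u_109 = 73;  u_110 = 54;  u_111 = 11;  u_112 = 62
  u_113 = 6;  u_114 = 27;  u_115 = 42;  u_116 = 5;  u_117 = 26;  u_118 = 59
  u_119 = 12;  u_120 = 91;  u_121 = 18;  u_122 = 63;  u_123 = 49;  u_124 = 40
  u_125 = 89;  u_126 = 9;  u_127 = 94;  u_128 = 48;  u_129 = 67;  u_130 = 20
  u_131 = 18;  u_132 = 32;  u_133 = 12;  u_134 = 12;  u_135 = 16;  u_136 = 21
  u_137 = 13;  u_138 = 38;  u_139 = 89;  u_140 = 64;  u_141 = 48;  u_142 = 36
  u_143 = 69;  u_144 = 90;  u_145 = 94;  u_146 = 52;  u_147 = 75;  u_148 = 69
  u_149 = 12;  u_150 = 21;  u_151 = 52;  u_152 = 61;  u_153 = 16;  u_154 = 2
  u_155 = 47;  u_156 = 89;  u_157 = 16;  u_158 = 59;  u_159 = 72;  u_160 = 16
  u_161 = 25;  u_162 = 58;  u_163 = 49;  u_164 = 96;  u_165 = 62;  u_166 = 91
  u_167 = 75;  u_168 = 82;  u_169 = 28;  u_170 = 66;  u_171 = 74;  u_172 = 46
  u_173 = 13;  u_174 = 0;  u_175 = 31;  u_176 = 41;  u_177 = 4;  u_178 = 63
  u_179 = 15;  u_180 = 57;  u_181 = 89;  u_182 = 75;  u_183 = 6;  u_184 = 11
  u_185 = 44;  u_186 = 68;  u_187 = 52;  u_188 = 90;  u_189 = 26;  u_190 = 20
  u_191 = 36;  u_192 = 26;  u_193 = 93;  u_194 = 28;  u_195 = 28;  u_196 = 46
  u_197 = 84;  u_198 = 39;  u_199 = 58;  u_200 = 65;  u_201 = 47;  u_202 = 88
  u_203 = 68;  u_204 = 39;  u_205 = 93;  u_206 = 10;  u_207 = 49;  u_208 = 69
  u_209 = 51;  u_210 = 34;  u_211 = 82;  u_212 = 57;  u_213 = 12;  u_214 = 35
  u_215 = 8;  u_216 = 19;  u_217 = 64;  u_218 = 68;  u_219 = 63;  u_220 = 9
  u_221 = 29;  u_222 = 69;  u_223 = 76;  u_224 = 39;  u_225 = 20;  u_226 = 68
  u_227 = 67;  u_228 = 15;  u_229 = 95;  u_230 = 33;  u_231 = 95;  u_232 = 61
  u_233 = 95;  u_234 = 64;  u_235 = 4;  u_236 = 59;  u_237 = 78;  u_238 = 31
  u_239 = 85;  u_240 = 2;  u_241 = 4;  u_242 = 26;  u_243 = 18;  u_244 = 86
  u_245 = 60;  u_246 = 93;  u_247 = 31;  u_248 = 86;  u_249 = 95;  u_250 = 89
  u_251 = 6;  u_252 = 73;  u_253 = 73;  u_254 = 91;  u_255 = 10;  u_256 = 74
  u_257 = 64;  u_258 = 12;  u_259 = 1;  u_260 = 14;  u_261 = 35;  u_262 = 6
  u_263 = 60;  u_264 = 53;  u_265 = 42;  u_266 = 45;  u_267 = 57;  u_268 = 46
  u_269 = 78;  u_270 = 40;  u_271 = 59;  u_272 = 2;  u_273 = 71;  u_274 = 15
  u_275 = 56;  u_276 = 29;  u_277 = 14;  u_278 = 3;  u_279 = 62;  u_280 = 11
  u_281 = 26;  u_282 = 30;  u_283 = 43;  u_284 = 74;  u_285 = 57;  u_286 = 3
  u_287 = 38;  u_288 = 26;  u_289 = 85;  u_290 = 20;  u_291 = 22;  u_292 = 7
  u_293 = 16;  u_294 = 24;  u_295 = 25;  u_296 = 73;  u_297 = 92;  u_298 = 75
  u_299 = 13;  u_300 = 86;  u_301 = 59;  u_302 = 44;  u_303 = 74;  u_304 = 61
  u_305 = 32;  u_306 = 14;  u_307 = 85;  u_308 = 26;  u_309 = 23;  u_310 = 64
  u_311 = 61;  u_312 = 69;  u_313 = 66;  u_314 = 88;  u_315 = 64;  u_316 = 71
  u_317 = 88;  u_318 = 61;  u_319 = 92;  u_320 = 75;  u_321 = 27;  u_322 = 37
  u_323 = 12;  u_324 = 7;  u_325 = 61;  u_326 = 79;  u_327 = 86;  u_328 = 86
  u_329 = 55;  u_330 = 17;  u_331 = 75;  u_332 = 23;  u_333 = 85;  u_334 = 93
  u_335 = 6;  u_336 = 81;  u_337 = 11;  u_338 = 89;  u_339 = 43;  u_340 = 12
  u_341 = 24;  u_342 = 29;  u_343 = 68;  u_344 = 33;  u_345 = 31;  u_346 = 64
  u_347 = 8;  u_348 = 29;  u_349 = 29;  u_350 = 83;  u_351 = 69;  u_352 = 30
  u_353 = 44;  u_354 = 58;  u_355 = 37;  u_356 = 47;  u_357 = 38;  u_358 = 93
  u_359 = 25;  u_360 = 69;  u_361 = 83;  u_362 = 42;  u_363 = 22;  u_364 = 14
  u_365 = 29;  u_366 = 73;  u_367 = 65;  u_368 = 80
u_369 = 51·80 + 65·65 + 15·73 + 72·29 + 17·14 = 86
u_370 = 51·86 + 65·80 + 15·65 + 72·73 + 17·29 = 14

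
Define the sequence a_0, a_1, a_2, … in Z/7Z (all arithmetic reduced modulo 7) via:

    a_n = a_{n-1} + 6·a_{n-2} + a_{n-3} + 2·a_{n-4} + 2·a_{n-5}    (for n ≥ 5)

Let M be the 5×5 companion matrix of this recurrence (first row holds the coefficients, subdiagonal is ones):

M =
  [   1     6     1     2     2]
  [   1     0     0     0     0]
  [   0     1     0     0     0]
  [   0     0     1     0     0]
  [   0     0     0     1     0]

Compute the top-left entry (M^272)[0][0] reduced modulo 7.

3

(M^272)[0][0] is the top entry after applying M 272 times to the unit state (1, 0, 0, 0, 0). Equivalently it is h_{276} for the auxiliary sequence (h_n) obeying the same recurrence with h_4 = 1 and h_i = 0 for 0 ≤ i < 4:
h_5 = 1·1 + 6·0 + 1·0 + 2·0 + 2·0 = 1
h_6 = 1·1 + 6·1 + 1·0 + 2·0 + 2·0 = 0
h_7 = 1·0 + 6·1 + 1·1 + 2·0 + 2·0 = 0
h_8 = 1·0 + 6·0 + 1·1 + 2·1 + 2·0 = 3
h_9 = 1·3 + 6·0 + 1·0 + 2·1 + 2·1 = 0
h_10 = 1·0 + 6·3 + 1·0 + 2·0 + 2·1 = 6
Continuing the recurrence:
  h_11 = 2;  h_12 = 2;  h_13 = 5;  h_14 = 3;  h_15 = 2;  h_16 = 5
  h_17 = 6;  h_18 = 5;  h_19 = 0;  h_20 = 1;  h_21 = 0;  h_22 = 0
  h_23 = 4;  h_24 = 6;  h_25 = 4;  h_26 = 2;  h_27 = 5;  h_28 = 6
  h_29 = 2;  h_30 = 6;  h_31 = 3;  h_32 = 0;  h_33 = 5;  h_34 = 3
  h_35 = 2;  h_36 = 3;  h_37 = 0;  h_38 = 1;  h_39 = 0;  h_40 = 2
  h_41 = 2;  h_42 = 2;  h_43 = 4;  h_44 = 1;  h_45 = 0;  h_46 = 4
  h_47 = 3;  h_48 = 2;  h_49 = 5;  h_50 = 0;  h_51 = 4;  h_52 = 5
  h_53 = 1;  h_54 = 3;  h_55 = 1;  h_56 = 3;  h_57 = 3;  h_58 = 2
  h_59 = 3;  h_60 = 5;  h_61 = 2;  h_62 = 3;  h_63 = 2;  h_64 = 3
  h_65 = 4;  h_66 = 6;  h_67 = 1;  h_68 = 2;  h_69 = 0;  h_70 = 5
  h_71 = 0;  h_72 = 1;  h_73 = 3;  h_74 = 5;  h_75 = 6;  h_76 = 6
  h_77 = 6;  h_78 = 1;  h_79 = 2;  h_80 = 3;  h_81 = 5;  h_82 = 4
  h_83 = 1;  h_84 = 5;  h_85 = 3;  h_86 = 3;  h_87 = 1;  h_88 = 6
  h_89 = 3;  h_90 = 3;  h_91 = 0;  h_92 = 0;  h_93 = 0;  h_94 = 5
  h_95 = 4;  h_96 = 6;  h_97 = 0;  h_98 = 1;  h_99 = 4;  h_100 = 2
  h_101 = 4;  h_102 = 1;  h_103 = 2;  h_104 = 3;  h_105 = 0;  h_106 = 2
  h_107 = 4;  h_108 = 5;  h_109 = 2;  h_110 = 5;  h_111 = 6;  h_112 = 0
  h_113 = 6;  h_114 = 5;  h_115 = 0;  h_116 = 6;  h_117 = 2;  h_118 = 4
  h_119 = 4;  h_120 = 0;  h_121 = 2;  h_122 = 4;  h_123 = 4;  h_124 = 3
  h_125 = 0;  h_126 = 6;  h_127 = 4;  h_128 = 5;  h_129 = 6;  h_130 = 3
  h_131 = 1;  h_132 = 1;  h_133 = 4;  h_134 = 1;  h_135 = 6;  h_136 = 6
  h_137 = 4;  h_138 = 0;  h_139 = 2;  h_140 = 2;  h_141 = 6;  h_142 = 0
  h_143 = 0;  h_144 = 0;  h_145 = 2;  h_146 = 0;  h_147 = 5;  h_148 = 0
  h_149 = 6;  h_150 = 1;  h_151 = 5;  h_152 = 6;  h_153 = 0;  h_154 = 6
  h_155 = 3;  h_156 = 5;  h_157 = 6;  h_158 = 2;  h_159 = 5;  h_160 = 4
  h_161 = 2;  h_162 = 5;  h_163 = 0;  h_164 = 1;  h_165 = 4;  h_166 = 3
  h_167 = 3;  h_168 = 6;  h_169 = 2;  h_170 = 6;  h_171 = 1;  h_172 = 1
  h_173 = 1;  h_174 = 3;  h_175 = 3;  h_176 = 5;  h_177 = 2;  h_178 = 1
  h_179 = 2;  h_180 = 5;  h_181 = 4;  h_182 = 0;  h_183 = 0;  h_184 = 4
  h_185 = 1;  h_186 = 5;  h_187 = 1;  h_188 = 5;  h_189 = 5;  h_190 = 6
  h_191 = 4;  h_192 = 1;  h_193 = 2;  h_194 = 6;  h_195 = 4;  h_196 = 3
  h_197 = 4;  h_198 = 0;  h_199 = 5;  h_200 = 2;  h_201 = 4;  h_202 = 1
  h_203 = 2;  h_204 = 5;  h_205 = 2;  h_206 = 2;  h_207 = 4;  h_208 = 4
  h_209 = 2;  h_210 = 3;  h_211 = 3;  h_212 = 4;  h_213 = 2;  h_214 = 4
  h_215 = 4;  h_216 = 2;  h_217 = 0;  h_218 = 0;  h_219 = 4;  h_220 = 2
  h_221 = 2;  h_222 = 4;  h_223 = 5;  h_224 = 1;  h_225 = 1;  h_226 = 3
  h_227 = 0;  h_228 = 3;  h_229 = 3;  h_230 = 1;  h_231 = 0;  h_232 = 1
  h_233 = 0;  h_234 = 0;  h_235 = 3;  h_236 = 5;  h_237 = 4;  h_238 = 2
  h_239 = 2;  h_240 = 6;  h_241 = 3;  h_242 = 4;  h_243 = 1;  h_244 = 2
  h_245 = 2;  h_246 = 1;  h_247 = 4;  h_248 = 4;  h_249 = 2;  h_250 = 1
  h_251 = 6;  h_252 = 2;  h_253 = 2;  h_254 = 5;  h_255 = 5;  h_256 = 4
  h_257 = 5;  h_258 = 6;  h_259 = 4;  h_260 = 0;  h_261 = 6;  h_262 = 4
  h_263 = 4;  h_264 = 0;  h_265 = 5;  h_266 = 1;  h_267 = 5;  h_268 = 3
  h_269 = 2;  h_270 = 2;  h_271 = 1;  h_272 = 3;  h_273 = 0;  h_274 = 6
h_275 = 1·6 + 6·0 + 1·3 + 2·1 + 2·2 = 1
h_276 = 1·1 + 6·6 + 1·0 + 2·3 + 2·1 = 3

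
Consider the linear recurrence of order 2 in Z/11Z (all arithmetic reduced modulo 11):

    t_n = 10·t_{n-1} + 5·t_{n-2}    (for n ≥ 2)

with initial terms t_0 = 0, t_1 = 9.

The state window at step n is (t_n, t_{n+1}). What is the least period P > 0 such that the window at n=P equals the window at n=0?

40

n=0: window = (0, 9)
n=1: window = (9, 2)
n=2: window = (2, 10)
n=3: window = (10, 0)
n=4: window = (0, 6)
n=5: window = (6, 5)
n=6: window = (5, 3)
n=7: window = (3, 0)
n=8: window = (0, 4)
n=9: window = (4, 7)
n=10: window = (7, 2)
n=11: window = (2, 0)
n=12: window = (0, 10)
n=13: window = (10, 1)
n=14: window = (1, 5)
n=15: window = (5, 0)
n=16: window = (0, 3)
n=17: window = (3, 8)
n=18: window = (8, 7)
n=19: window = (7, 0)
n=20: window = (0, 2)
n=21: window = (2, 9)
n=22: window = (9, 1)
n=23: window = (1, 0)
n=24: window = (0, 5)
n=25: window = (5, 6)
n=26: window = (6, 8)
n=27: window = (8, 0)
n=28: window = (0, 7)
n=29: window = (7, 4)
n=30: window = (4, 9)
n=31: window = (9, 0)
n=32: window = (0, 1)
n=33: window = (1, 10)
n=34: window = (10, 6)
n=35: window = (6, 0)
n=36: window = (0, 8)
n=37: window = (8, 3)
n=38: window = (3, 4)
n=39: window = (4, 0)
n=40: window = (0, 9)
window at n=40 equals window at n=0 → period = 40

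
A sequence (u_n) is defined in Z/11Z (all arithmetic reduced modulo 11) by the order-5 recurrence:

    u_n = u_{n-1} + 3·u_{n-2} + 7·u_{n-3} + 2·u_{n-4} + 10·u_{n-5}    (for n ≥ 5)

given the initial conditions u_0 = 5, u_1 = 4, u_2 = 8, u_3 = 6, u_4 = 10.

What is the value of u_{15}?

u_5 = 1·10 + 3·6 + 7·8 + 2·4 + 10·5 = 10
u_6 = 1·10 + 3·10 + 7·6 + 2·8 + 10·4 = 6
u_7 = 1·6 + 3·10 + 7·10 + 2·6 + 10·8 = 0
u_8 = 1·0 + 3·6 + 7·10 + 2·10 + 10·6 = 3
u_9 = 1·3 + 3·0 + 7·6 + 2·10 + 10·10 = 0
u_10 = 1·0 + 3·3 + 7·0 + 2·6 + 10·10 = 0
u_11 = 1·0 + 3·0 + 7·3 + 2·0 + 10·6 = 4
u_12 = 1·4 + 3·0 + 7·0 + 2·3 + 10·0 = 10
u_13 = 1·10 + 3·4 + 7·0 + 2·0 + 10·3 = 8
u_14 = 1·8 + 3·10 + 7·4 + 2·0 + 10·0 = 0
u_15 = 1·0 + 3·8 + 7·10 + 2·4 + 10·0 = 3

3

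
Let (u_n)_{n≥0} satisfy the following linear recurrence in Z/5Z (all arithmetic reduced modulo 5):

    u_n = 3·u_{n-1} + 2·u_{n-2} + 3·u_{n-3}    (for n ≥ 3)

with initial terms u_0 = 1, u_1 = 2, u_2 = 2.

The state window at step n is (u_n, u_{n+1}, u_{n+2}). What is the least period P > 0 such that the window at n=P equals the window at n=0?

n=0: window = (1, 2, 2)
n=1: window = (2, 2, 3)
n=2: window = (2, 3, 4)
n=3: window = (3, 4, 4)
n=4: window = (4, 4, 4)
n=5: window = (4, 4, 2)
n=6: window = (4, 2, 1)
n=7: window = (2, 1, 4)
n=8: window = (1, 4, 0)
n=9: window = (4, 0, 1)
n=10: window = (0, 1, 0)
n=11: window = (1, 0, 2)
n=12: window = (0, 2, 4)
n=13: window = (2, 4, 1)
n=14: window = (4, 1, 2)
n=15: window = (1, 2, 0)
n=16: window = (2, 0, 2)
n=17: window = (0, 2, 2)
n=18: window = (2, 2, 0)
n=19: window = (2, 0, 0)
n=20: window = (0, 0, 1)
n=21: window = (0, 1, 3)
n=22: window = (1, 3, 1)
n=23: window = (3, 1, 2)
n=24: window = (1, 2, 2)
window at n=24 equals window at n=0 → period = 24

24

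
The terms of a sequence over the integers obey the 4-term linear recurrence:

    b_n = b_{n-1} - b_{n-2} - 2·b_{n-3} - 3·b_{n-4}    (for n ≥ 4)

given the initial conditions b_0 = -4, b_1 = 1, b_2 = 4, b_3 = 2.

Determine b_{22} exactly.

b_4 = 1·2 + -1·4 + -2·1 + -3·-4 = 8
b_5 = 1·8 + -1·2 + -2·4 + -3·1 = -5
b_6 = 1·-5 + -1·8 + -2·2 + -3·4 = -29
b_7 = 1·-29 + -1·-5 + -2·8 + -3·2 = -46
b_8 = 1·-46 + -1·-29 + -2·-5 + -3·8 = -31
b_9 = 1·-31 + -1·-46 + -2·-29 + -3·-5 = 88
b_10 = 1·88 + -1·-31 + -2·-46 + -3·-29 = 298
b_11 = 1·298 + -1·88 + -2·-31 + -3·-46 = 410
b_12 = 1·410 + -1·298 + -2·88 + -3·-31 = 29
b_13 = 1·29 + -1·410 + -2·298 + -3·88 = -1241
b_14 = 1·-1241 + -1·29 + -2·410 + -3·298 = -2984
b_15 = 1·-2984 + -1·-1241 + -2·29 + -3·410 = -3031
b_16 = 1·-3031 + -1·-2984 + -2·-1241 + -3·29 = 2348
b_17 = 1·2348 + -1·-3031 + -2·-2984 + -3·-1241 = 15070
b_18 = 1·15070 + -1·2348 + -2·-3031 + -3·-2984 = 27736
b_19 = 1·27736 + -1·15070 + -2·2348 + -3·-3031 = 17063
b_20 = 1·17063 + -1·27736 + -2·15070 + -3·2348 = -47857
b_21 = 1·-47857 + -1·17063 + -2·27736 + -3·15070 = -165602
b_22 = 1·-165602 + -1·-47857 + -2·17063 + -3·27736 = -235079

-235079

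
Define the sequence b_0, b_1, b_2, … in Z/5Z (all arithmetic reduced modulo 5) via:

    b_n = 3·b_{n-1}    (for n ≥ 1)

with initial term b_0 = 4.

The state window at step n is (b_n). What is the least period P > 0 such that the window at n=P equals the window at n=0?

4

n=0: window = (4)
n=1: window = (2)
n=2: window = (1)
n=3: window = (3)
n=4: window = (4)
window at n=4 equals window at n=0 → period = 4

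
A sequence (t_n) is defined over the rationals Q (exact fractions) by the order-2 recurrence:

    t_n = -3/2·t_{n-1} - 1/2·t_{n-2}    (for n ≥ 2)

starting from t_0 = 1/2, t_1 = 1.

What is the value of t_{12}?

t_2 = -3/2·1 + -1/2·1/2 = -7/4
t_3 = -3/2·-7/4 + -1/2·1 = 17/8
t_4 = -3/2·17/8 + -1/2·-7/4 = -37/16
t_5 = -3/2·-37/16 + -1/2·17/8 = 77/32
t_6 = -3/2·77/32 + -1/2·-37/16 = -157/64
t_7 = -3/2·-157/64 + -1/2·77/32 = 317/128
t_8 = -3/2·317/128 + -1/2·-157/64 = -637/256
t_9 = -3/2·-637/256 + -1/2·317/128 = 1277/512
t_10 = -3/2·1277/512 + -1/2·-637/256 = -2557/1024
t_11 = -3/2·-2557/1024 + -1/2·1277/512 = 5117/2048
t_12 = -3/2·5117/2048 + -1/2·-2557/1024 = -10237/4096

-10237/4096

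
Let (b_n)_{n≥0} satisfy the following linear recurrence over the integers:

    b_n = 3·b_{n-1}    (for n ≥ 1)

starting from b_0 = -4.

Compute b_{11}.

-708588

b_1 = 3·-4 = -12
b_2 = 3·-12 = -36
b_3 = 3·-36 = -108
b_4 = 3·-108 = -324
b_5 = 3·-324 = -972
b_6 = 3·-972 = -2916
b_7 = 3·-2916 = -8748
b_8 = 3·-8748 = -26244
b_9 = 3·-26244 = -78732
b_10 = 3·-78732 = -236196
b_11 = 3·-236196 = -708588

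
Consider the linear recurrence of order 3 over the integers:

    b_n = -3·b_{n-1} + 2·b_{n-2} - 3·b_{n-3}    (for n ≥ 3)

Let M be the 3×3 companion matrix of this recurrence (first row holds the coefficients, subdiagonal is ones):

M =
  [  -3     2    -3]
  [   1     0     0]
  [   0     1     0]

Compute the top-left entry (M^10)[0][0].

434606

(M^10)[0][0] is the top entry after applying M 10 times to the unit state (1, 0, 0). Equivalently it is h_{12} for the auxiliary sequence (h_n) obeying the same recurrence with h_2 = 1 and h_i = 0 for 0 ≤ i < 2:
h_3 = -3·1 + 2·0 + -3·0 = -3
h_4 = -3·-3 + 2·1 + -3·0 = 11
h_5 = -3·11 + 2·-3 + -3·1 = -42
h_6 = -3·-42 + 2·11 + -3·-3 = 157
h_7 = -3·157 + 2·-42 + -3·11 = -588
h_8 = -3·-588 + 2·157 + -3·-42 = 2204
h_9 = -3·2204 + 2·-588 + -3·157 = -8259
h_10 = -3·-8259 + 2·2204 + -3·-588 = 30949
h_11 = -3·30949 + 2·-8259 + -3·2204 = -115977
h_12 = -3·-115977 + 2·30949 + -3·-8259 = 434606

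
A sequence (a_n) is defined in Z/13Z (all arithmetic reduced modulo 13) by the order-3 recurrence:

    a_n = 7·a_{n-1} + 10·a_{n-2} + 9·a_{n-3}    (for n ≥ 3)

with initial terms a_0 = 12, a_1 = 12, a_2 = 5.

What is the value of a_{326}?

a_3 = 7·5 + 10·12 + 9·12 = 3
a_4 = 7·3 + 10·5 + 9·12 = 10
a_5 = 7·10 + 10·3 + 9·5 = 2
a_6 = 7·2 + 10·10 + 9·3 = 11
a_7 = 7·11 + 10·2 + 9·10 = 5
a_8 = 7·5 + 10·11 + 9·2 = 7
Continuing the recurrence:
  a_9 = 3;  a_10 = 6;  a_11 = 5;  a_12 = 5;  a_13 = 9;  a_14 = 2
  a_15 = 6;  a_16 = 0;  a_17 = 0;  a_18 = 2;  a_19 = 1;  a_20 = 1
  a_21 = 9;  a_22 = 4;  a_23 = 10;  a_24 = 9;  a_25 = 4;  a_26 = 0
  a_27 = 4;  a_28 = 12;  a_29 = 7;  a_30 = 10;  a_31 = 1;  a_32 = 1
  a_33 = 3;  a_34 = 1;  a_35 = 7;  a_36 = 8;  a_37 = 5;  a_38 = 9
  a_39 = 3;  a_40 = 0;  a_41 = 7;  a_42 = 11;  a_43 = 4;  a_44 = 6
  a_45 = 12;  a_46 = 11;  a_47 = 4;  a_48 = 12;  a_49 = 2;  a_50 = 1
  a_51 = 5;  a_52 = 11;  a_53 = 6;  a_54 = 2;  a_55 = 4;  a_56 = 11
  a_57 = 5;  a_58 = 12;  a_59 = 12;  a_60 = 2;  a_61 = 8;  a_62 = 2
  a_63 = 8;  a_64 = 5;  a_65 = 3;  a_66 = 0;  a_67 = 10;  a_68 = 6
  a_69 = 12;  a_70 = 0;  a_71 = 5;  a_72 = 0;  a_73 = 11;  a_74 = 5
  a_75 = 2;  a_76 = 7;  a_77 = 10;  a_78 = 2;  a_79 = 8;  a_80 = 10
  a_81 = 12;  a_82 = 9;  a_83 = 0;  a_84 = 3;  a_85 = 11;  a_86 = 3
  a_87 = 2;  a_88 = 0;  a_89 = 8;  a_90 = 9;  a_91 = 0;  a_92 = 6
  a_93 = 6;  a_94 = 11;  a_95 = 9;  a_96 = 6;  a_97 = 10;  a_98 = 3
  a_99 = 6;  a_100 = 6;  a_101 = 12;  a_102 = 3;  a_103 = 0;  a_104 = 8
  a_105 = 5;  a_106 = 11;  a_107 = 4;  a_108 = 1;  a_109 = 3;  a_110 = 2
  a_111 = 1;  a_112 = 2;  a_113 = 3;  a_114 = 11;  a_115 = 8;  a_116 = 11
  a_117 = 9;  a_118 = 11;  a_119 = 6;  a_120 = 12;  a_121 = 9;  a_122 = 3
  a_123 = 11;  a_124 = 6;  a_125 = 10;  a_126 = 8;  a_127 = 2;  a_128 = 2
  a_129 = 2;  a_130 = 0;  a_131 = 12;  a_132 = 11;  a_133 = 2;  a_134 = 11
  a_135 = 1;  a_136 = 5;  a_137 = 1;  a_138 = 1;  a_139 = 10;  a_140 = 11
  a_141 = 4;  a_142 = 7;  a_143 = 6;  a_144 = 5;  a_145 = 2;  a_146 = 1
  a_147 = 7;  a_148 = 12;  a_149 = 7;  a_150 = 11;  a_151 = 8;  a_152 = 8
  a_153 = 1;  a_154 = 3;  a_155 = 12;  a_156 = 6;  a_157 = 7;  a_158 = 9
  a_159 = 5;  a_160 = 6;  a_161 = 4;  a_162 = 3;  a_163 = 11;  a_164 = 0
  a_165 = 7;  a_166 = 5;  a_167 = 1;  a_168 = 3;  a_169 = 11;  a_170 = 12
  a_171 = 0;  a_172 = 11;  a_173 = 3;  a_174 = 1;  a_175 = 6;  a_176 = 1
  a_177 = 11;  a_178 = 11;  a_179 = 1;  a_180 = 8;  a_181 = 9;  a_182 = 9
  a_183 = 4;  a_184 = 4;  a_185 = 6;  a_186 = 1;  a_187 = 12;  a_188 = 5
  a_189 = 8;  a_190 = 6;  a_191 = 11;  a_192 = 1;  a_193 = 2;  a_194 = 6
  a_195 = 6;  a_196 = 3;  a_197 = 5;  a_198 = 2;  a_199 = 0;  a_200 = 0
  a_201 = 5;  a_202 = 9;  a_203 = 9;  a_204 = 3;  a_205 = 10;  a_206 = 12
  a_207 = 3;  a_208 = 10;  a_209 = 0;  a_210 = 10;  a_211 = 4;  a_212 = 11
  a_213 = 12;  a_214 = 9;  a_215 = 9;  a_216 = 1;  a_217 = 9;  a_218 = 11
  a_219 = 7;  a_220 = 6;  a_221 = 3;  a_222 = 1;  a_223 = 0;  a_224 = 11
  a_225 = 8;  a_226 = 10;  a_227 = 2;  a_228 = 4;  a_229 = 8;  a_230 = 10
  a_231 = 4;  a_232 = 5;  a_233 = 9;  a_234 = 6;  a_235 = 8;  a_236 = 2
  a_237 = 5;  a_238 = 10;  a_239 = 8;  a_240 = 6;  a_241 = 4;  a_242 = 4
  a_243 = 5;  a_244 = 7;  a_245 = 5;  a_246 = 7;  a_247 = 6;  a_248 = 1
  a_249 = 0;  a_250 = 12;  a_251 = 2;  a_252 = 4;  a_253 = 0;  a_254 = 6
  a_255 = 0;  a_256 = 8;  a_257 = 6;  a_258 = 5;  a_259 = 11;  a_260 = 12
  a_261 = 5;  a_262 = 7;  a_263 = 12;  a_264 = 4;  a_265 = 3;  a_266 = 0
  a_267 = 1;  a_268 = 8;  a_269 = 1;  a_270 = 5;  a_271 = 0;  a_272 = 7
  a_273 = 3;  a_274 = 0;  a_275 = 2;  a_276 = 2;  a_277 = 8;  a_278 = 3
  a_279 = 2;  a_280 = 12;  a_281 = 1;  a_282 = 2;  a_283 = 2;  a_284 = 4
  a_285 = 1;  a_286 = 0;  a_287 = 7;  a_288 = 6;  a_289 = 8;  a_290 = 10
  a_291 = 9;  a_292 = 1;  a_293 = 5;  a_294 = 9;  a_295 = 5;  a_296 = 1
  a_297 = 8;  a_298 = 7;  a_299 = 8;  a_300 = 3;  a_301 = 8;  a_302 = 2
  a_303 = 4;  a_304 = 3;  a_305 = 1;  a_306 = 8;  a_307 = 2;  a_308 = 12
  a_309 = 7;  a_310 = 5;  a_311 = 5;  a_312 = 5;  a_313 = 0;  a_314 = 4
  a_315 = 8;  a_316 = 5;  a_317 = 8;  a_318 = 9;  a_319 = 6;  a_320 = 9
  a_321 = 9;  a_322 = 12;  a_323 = 8;  a_324 = 10
a_325 = 7·10 + 10·8 + 9·12 = 11
a_326 = 7·11 + 10·10 + 9·8 = 2

2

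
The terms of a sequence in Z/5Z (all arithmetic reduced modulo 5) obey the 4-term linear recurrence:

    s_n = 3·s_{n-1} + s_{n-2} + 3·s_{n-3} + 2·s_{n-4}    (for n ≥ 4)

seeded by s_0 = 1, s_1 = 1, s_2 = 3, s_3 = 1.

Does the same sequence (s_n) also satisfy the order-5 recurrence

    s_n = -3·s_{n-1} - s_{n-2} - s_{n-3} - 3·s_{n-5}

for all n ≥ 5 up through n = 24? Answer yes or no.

yes

Terms s_0..s_24: 1, 1, 3, 1, 1, 0, 0, 0, 2, 1, 0, 2, 3, 3, 3, 0, 3, 4, 1, 1, 2, 3, 1, 4, 1
n=5: candidate gives 0, actual s_5 = 0 ✓
n=6: candidate gives 0, actual s_6 = 0 ✓
n=7: candidate gives 0, actual s_7 = 0 ✓
n=8: candidate gives 2, actual s_8 = 2 ✓
n=9: candidate gives 1, actual s_9 = 1 ✓
n=10: candidate gives 0, actual s_10 = 0 ✓
n=11: candidate gives 2, actual s_11 = 2 ✓
n=12: candidate gives 3, actual s_12 = 3 ✓
n=13: candidate gives 3, actual s_13 = 3 ✓
n=14: candidate gives 3, actual s_14 = 3 ✓
n=15: candidate gives 0, actual s_15 = 0 ✓
n=16: candidate gives 3, actual s_16 = 3 ✓
n=17: candidate gives 4, actual s_17 = 4 ✓
n=18: candidate gives 1, actual s_18 = 1 ✓
n=19: candidate gives 1, actual s_19 = 1 ✓
n=20: candidate gives 2, actual s_20 = 2 ✓
n=21: candidate gives 3, actual s_21 = 3 ✓
n=22: candidate gives 1, actual s_22 = 1 ✓
n=23: candidate gives 4, actual s_23 = 4 ✓
n=24: candidate gives 1, actual s_24 = 1 ✓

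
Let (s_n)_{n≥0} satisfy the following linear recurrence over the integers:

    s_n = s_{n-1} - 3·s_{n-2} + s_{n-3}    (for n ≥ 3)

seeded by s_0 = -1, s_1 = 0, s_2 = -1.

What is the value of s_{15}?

260

s_3 = 1·-1 + -3·0 + 1·-1 = -2
s_4 = 1·-2 + -3·-1 + 1·0 = 1
s_5 = 1·1 + -3·-2 + 1·-1 = 6
s_6 = 1·6 + -3·1 + 1·-2 = 1
s_7 = 1·1 + -3·6 + 1·1 = -16
s_8 = 1·-16 + -3·1 + 1·6 = -13
s_9 = 1·-13 + -3·-16 + 1·1 = 36
s_10 = 1·36 + -3·-13 + 1·-16 = 59
s_11 = 1·59 + -3·36 + 1·-13 = -62
s_12 = 1·-62 + -3·59 + 1·36 = -203
s_13 = 1·-203 + -3·-62 + 1·59 = 42
s_14 = 1·42 + -3·-203 + 1·-62 = 589
s_15 = 1·589 + -3·42 + 1·-203 = 260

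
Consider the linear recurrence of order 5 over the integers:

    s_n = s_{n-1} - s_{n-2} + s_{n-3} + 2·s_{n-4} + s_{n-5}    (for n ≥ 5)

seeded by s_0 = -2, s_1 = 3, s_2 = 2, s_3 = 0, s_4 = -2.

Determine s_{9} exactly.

6

s_5 = 1·-2 + -1·0 + 1·2 + 2·3 + 1·-2 = 4
s_6 = 1·4 + -1·-2 + 1·0 + 2·2 + 1·3 = 13
s_7 = 1·13 + -1·4 + 1·-2 + 2·0 + 1·2 = 9
s_8 = 1·9 + -1·13 + 1·4 + 2·-2 + 1·0 = -4
s_9 = 1·-4 + -1·9 + 1·13 + 2·4 + 1·-2 = 6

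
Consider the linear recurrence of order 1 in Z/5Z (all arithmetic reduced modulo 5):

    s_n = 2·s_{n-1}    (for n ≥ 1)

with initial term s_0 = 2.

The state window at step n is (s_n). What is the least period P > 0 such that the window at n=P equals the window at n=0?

4

n=0: window = (2)
n=1: window = (4)
n=2: window = (3)
n=3: window = (1)
n=4: window = (2)
window at n=4 equals window at n=0 → period = 4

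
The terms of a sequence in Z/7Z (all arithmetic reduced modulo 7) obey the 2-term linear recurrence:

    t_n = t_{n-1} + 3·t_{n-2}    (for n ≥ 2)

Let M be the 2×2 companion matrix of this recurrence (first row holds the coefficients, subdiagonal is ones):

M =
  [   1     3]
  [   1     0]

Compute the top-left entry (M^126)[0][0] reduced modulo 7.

(M^126)[0][0] is the top entry after applying M 126 times to the unit state (1, 0). Equivalently it is h_{127} for the auxiliary sequence (h_n) obeying the same recurrence with h_1 = 1 and h_i = 0 for 0 ≤ i < 1:
h_2 = 1·1 + 3·0 = 1
h_3 = 1·1 + 3·1 = 4
h_4 = 1·4 + 3·1 = 0
h_5 = 1·0 + 3·4 = 5
h_6 = 1·5 + 3·0 = 5
h_7 = 1·5 + 3·5 = 6
h_8 = 1·6 + 3·5 = 0
h_9 = 1·0 + 3·6 = 4
h_10 = 1·4 + 3·0 = 4
h_11 = 1·4 + 3·4 = 2
h_12 = 1·2 + 3·4 = 0
h_13 = 1·0 + 3·2 = 6
h_14 = 1·6 + 3·0 = 6
h_15 = 1·6 + 3·6 = 3
h_16 = 1·3 + 3·6 = 0
h_17 = 1·0 + 3·3 = 2
h_18 = 1·2 + 3·0 = 2
h_19 = 1·2 + 3·2 = 1
h_20 = 1·1 + 3·2 = 0
h_21 = 1·0 + 3·1 = 3
h_22 = 1·3 + 3·0 = 3
h_23 = 1·3 + 3·3 = 5
h_24 = 1·5 + 3·3 = 0
h_25 = 1·0 + 3·5 = 1
(h_24, h_25) = (0, 1) = (h_0, h_1), so the sequence has period 24.
127 ≡ 7 (mod 24), hence h_127 = h_7 = 6.

6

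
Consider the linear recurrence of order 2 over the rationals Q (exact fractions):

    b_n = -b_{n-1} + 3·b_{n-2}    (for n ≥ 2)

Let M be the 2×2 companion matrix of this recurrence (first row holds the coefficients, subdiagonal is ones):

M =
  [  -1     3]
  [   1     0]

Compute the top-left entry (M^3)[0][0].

(M^3)[0][0] is the top entry after applying M 3 times to the unit state (1, 0). Equivalently it is h_{4} for the auxiliary sequence (h_n) obeying the same recurrence with h_1 = 1 and h_i = 0 for 0 ≤ i < 1:
h_2 = -1·1 + 3·0 = -1
h_3 = -1·-1 + 3·1 = 4
h_4 = -1·4 + 3·-1 = -7

-7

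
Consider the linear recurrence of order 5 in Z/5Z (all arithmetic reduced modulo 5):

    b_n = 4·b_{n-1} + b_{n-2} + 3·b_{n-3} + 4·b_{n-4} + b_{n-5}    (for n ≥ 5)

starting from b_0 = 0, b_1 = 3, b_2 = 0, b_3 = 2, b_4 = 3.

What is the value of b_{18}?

2

b_5 = 4·3 + 1·2 + 3·0 + 4·3 + 1·0 = 1
b_6 = 4·1 + 1·3 + 3·2 + 4·0 + 1·3 = 1
b_7 = 4·1 + 1·1 + 3·3 + 4·2 + 1·0 = 2
b_8 = 4·2 + 1·1 + 3·1 + 4·3 + 1·2 = 1
b_9 = 4·1 + 1·2 + 3·1 + 4·1 + 1·3 = 1
b_10 = 4·1 + 1·1 + 3·2 + 4·1 + 1·1 = 1
b_11 = 4·1 + 1·1 + 3·1 + 4·2 + 1·1 = 2
b_12 = 4·2 + 1·1 + 3·1 + 4·1 + 1·2 = 3
b_13 = 4·3 + 1·2 + 3·1 + 4·1 + 1·1 = 2
b_14 = 4·2 + 1·3 + 3·2 + 4·1 + 1·1 = 2
b_15 = 4·2 + 1·2 + 3·3 + 4·2 + 1·1 = 3
b_16 = 4·3 + 1·2 + 3·2 + 4·3 + 1·2 = 4
b_17 = 4·4 + 1·3 + 3·2 + 4·2 + 1·3 = 1
b_18 = 4·1 + 1·4 + 3·3 + 4·2 + 1·2 = 2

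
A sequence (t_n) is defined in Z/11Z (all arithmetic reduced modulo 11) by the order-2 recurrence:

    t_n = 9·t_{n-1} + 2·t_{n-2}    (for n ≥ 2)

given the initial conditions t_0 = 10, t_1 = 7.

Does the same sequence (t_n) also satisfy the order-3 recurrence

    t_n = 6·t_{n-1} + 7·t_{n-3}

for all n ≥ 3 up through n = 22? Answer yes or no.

no

Terms t_0..t_22: 10, 7, 6, 2, 8, 10, 7, 6, 2, 8, 10, 7, 6, 2, 8, 10, 7, 6, 2, 8, 10, 7, 6
n=3: candidate gives 7, actual t_3 = 2 ✗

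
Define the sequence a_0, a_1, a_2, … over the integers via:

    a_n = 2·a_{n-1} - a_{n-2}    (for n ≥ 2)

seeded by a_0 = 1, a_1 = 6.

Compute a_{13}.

a_2 = 2·6 + -1·1 = 11
a_3 = 2·11 + -1·6 = 16
a_4 = 2·16 + -1·11 = 21
a_5 = 2·21 + -1·16 = 26
a_6 = 2·26 + -1·21 = 31
a_7 = 2·31 + -1·26 = 36
a_8 = 2·36 + -1·31 = 41
a_9 = 2·41 + -1·36 = 46
a_10 = 2·46 + -1·41 = 51
a_11 = 2·51 + -1·46 = 56
a_12 = 2·56 + -1·51 = 61
a_13 = 2·61 + -1·56 = 66

66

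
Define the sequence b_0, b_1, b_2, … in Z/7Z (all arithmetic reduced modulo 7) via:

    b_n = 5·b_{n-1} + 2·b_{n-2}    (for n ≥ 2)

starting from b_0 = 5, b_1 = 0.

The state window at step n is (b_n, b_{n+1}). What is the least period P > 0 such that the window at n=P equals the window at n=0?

n=0: window = (5, 0)
n=1: window = (0, 3)
n=2: window = (3, 1)
n=3: window = (1, 4)
n=4: window = (4, 1)
n=5: window = (1, 6)
n=6: window = (6, 4)
n=7: window = (4, 4)
n=8: window = (4, 0)
n=9: window = (0, 1)
n=10: window = (1, 5)
n=11: window = (5, 6)
n=12: window = (6, 5)
n=13: window = (5, 2)
n=14: window = (2, 6)
n=15: window = (6, 6)
n=16: window = (6, 0)
n=17: window = (0, 5)
n=18: window = (5, 4)
n=19: window = (4, 2)
n=20: window = (2, 4)
n=21: window = (4, 3)
n=22: window = (3, 2)
n=23: window = (2, 2)
n=24: window = (2, 0)
n=25: window = (0, 4)
n=26: window = (4, 6)
n=27: window = (6, 3)
n=28: window = (3, 6)
n=29: window = (6, 1)
n=30: window = (1, 3)
n=31: window = (3, 3)
n=32: window = (3, 0)
n=33: window = (0, 6)
n=34: window = (6, 2)
n=35: window = (2, 1)
n=36: window = (1, 2)
n=37: window = (2, 5)
n=38: window = (5, 1)
n=39: window = (1, 1)
n=40: window = (1, 0)
…
n=46: window = (4, 5)
n=47: window = (5, 5)
n=48: window = (5, 0)
window at n=48 equals window at n=0 → period = 48

48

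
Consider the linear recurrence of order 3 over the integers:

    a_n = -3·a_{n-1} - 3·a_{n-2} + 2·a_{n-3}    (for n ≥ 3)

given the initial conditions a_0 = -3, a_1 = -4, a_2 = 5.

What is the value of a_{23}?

a_3 = -3·5 + -3·-4 + 2·-3 = -9
a_4 = -3·-9 + -3·5 + 2·-4 = 4
a_5 = -3·4 + -3·-9 + 2·5 = 25
a_6 = -3·25 + -3·4 + 2·-9 = -105
a_7 = -3·-105 + -3·25 + 2·4 = 248
a_8 = -3·248 + -3·-105 + 2·25 = -379
a_9 = -3·-379 + -3·248 + 2·-105 = 183
a_10 = -3·183 + -3·-379 + 2·248 = 1084
a_11 = -3·1084 + -3·183 + 2·-379 = -4559
a_12 = -3·-4559 + -3·1084 + 2·183 = 10791
a_13 = -3·10791 + -3·-4559 + 2·1084 = -16528
a_14 = -3·-16528 + -3·10791 + 2·-4559 = 8093
a_15 = -3·8093 + -3·-16528 + 2·10791 = 46887
a_16 = -3·46887 + -3·8093 + 2·-16528 = -197996
a_17 = -3·-197996 + -3·46887 + 2·8093 = 469513
a_18 = -3·469513 + -3·-197996 + 2·46887 = -720777
a_19 = -3·-720777 + -3·469513 + 2·-197996 = 357800
a_20 = -3·357800 + -3·-720777 + 2·469513 = 2027957
a_21 = -3·2027957 + -3·357800 + 2·-720777 = -8598825
a_22 = -3·-8598825 + -3·2027957 + 2·357800 = 20428204
a_23 = -3·20428204 + -3·-8598825 + 2·2027957 = -31432223

-31432223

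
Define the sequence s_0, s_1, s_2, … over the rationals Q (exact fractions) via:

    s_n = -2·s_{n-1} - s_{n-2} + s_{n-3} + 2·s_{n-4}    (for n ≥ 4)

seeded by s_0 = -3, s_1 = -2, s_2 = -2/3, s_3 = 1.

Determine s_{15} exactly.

s_4 = -2·1 + -1·-2/3 + 1·-2 + 2·-3 = -28/3
s_5 = -2·-28/3 + -1·1 + 1·-2/3 + 2·-2 = 13
s_6 = -2·13 + -1·-28/3 + 1·1 + 2·-2/3 = -17
s_7 = -2·-17 + -1·13 + 1·-28/3 + 2·1 = 41/3
s_8 = -2·41/3 + -1·-17 + 1·13 + 2·-28/3 = -16
s_9 = -2·-16 + -1·41/3 + 1·-17 + 2·13 = 82/3
s_10 = -2·82/3 + -1·-16 + 1·41/3 + 2·-17 = -59
s_11 = -2·-59 + -1·82/3 + 1·-16 + 2·41/3 = 102
s_12 = -2·102 + -1·-59 + 1·82/3 + 2·-16 = -449/3
s_13 = -2·-449/3 + -1·102 + 1·-59 + 2·82/3 = 193
s_14 = -2·193 + -1·-449/3 + 1·102 + 2·-59 = -757/3
s_15 = -2·-757/3 + -1·193 + 1·-449/3 + 2·102 = 366

366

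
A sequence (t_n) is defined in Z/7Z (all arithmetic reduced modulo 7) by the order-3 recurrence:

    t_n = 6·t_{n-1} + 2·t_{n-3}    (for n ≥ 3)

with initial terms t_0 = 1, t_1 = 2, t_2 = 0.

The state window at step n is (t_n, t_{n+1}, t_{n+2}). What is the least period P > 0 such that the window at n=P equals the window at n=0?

n=0: window = (1, 2, 0)
n=1: window = (2, 0, 2)
n=2: window = (0, 2, 2)
n=3: window = (2, 2, 5)
n=4: window = (2, 5, 6)
n=5: window = (5, 6, 5)
n=6: window = (6, 5, 5)
n=7: window = (5, 5, 0)
n=8: window = (5, 0, 3)
n=9: window = (0, 3, 0)
n=10: window = (3, 0, 0)
n=11: window = (0, 0, 6)
n=12: window = (0, 6, 1)
n=13: window = (6, 1, 6)
n=14: window = (1, 6, 6)
n=15: window = (6, 6, 3)
n=16: window = (6, 3, 2)
n=17: window = (3, 2, 3)
n=18: window = (2, 3, 3)
n=19: window = (3, 3, 1)
n=20: window = (3, 1, 5)
n=21: window = (1, 5, 1)
n=22: window = (5, 1, 1)
n=23: window = (1, 1, 2)
n=24: window = (1, 2, 0)
window at n=24 equals window at n=0 → period = 24

24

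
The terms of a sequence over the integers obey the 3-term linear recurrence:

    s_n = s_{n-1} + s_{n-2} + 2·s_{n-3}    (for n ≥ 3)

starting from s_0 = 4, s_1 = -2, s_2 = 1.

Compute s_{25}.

s_3 = 1·1 + 1·-2 + 2·4 = 7
s_4 = 1·7 + 1·1 + 2·-2 = 4
s_5 = 1·4 + 1·7 + 2·1 = 13
s_6 = 1·13 + 1·4 + 2·7 = 31
s_7 = 1·31 + 1·13 + 2·4 = 52
s_8 = 1·52 + 1·31 + 2·13 = 109
s_9 = 1·109 + 1·52 + 2·31 = 223
s_10 = 1·223 + 1·109 + 2·52 = 436
s_11 = 1·436 + 1·223 + 2·109 = 877
s_12 = 1·877 + 1·436 + 2·223 = 1759
s_13 = 1·1759 + 1·877 + 2·436 = 3508
s_14 = 1·3508 + 1·1759 + 2·877 = 7021
s_15 = 1·7021 + 1·3508 + 2·1759 = 14047
s_16 = 1·14047 + 1·7021 + 2·3508 = 28084
s_17 = 1·28084 + 1·14047 + 2·7021 = 56173
s_18 = 1·56173 + 1·28084 + 2·14047 = 112351
s_19 = 1·112351 + 1·56173 + 2·28084 = 224692
s_20 = 1·224692 + 1·112351 + 2·56173 = 449389
s_21 = 1·449389 + 1·224692 + 2·112351 = 898783
s_22 = 1·898783 + 1·449389 + 2·224692 = 1797556
s_23 = 1·1797556 + 1·898783 + 2·449389 = 3595117
s_24 = 1·3595117 + 1·1797556 + 2·898783 = 7190239
s_25 = 1·7190239 + 1·3595117 + 2·1797556 = 14380468

14380468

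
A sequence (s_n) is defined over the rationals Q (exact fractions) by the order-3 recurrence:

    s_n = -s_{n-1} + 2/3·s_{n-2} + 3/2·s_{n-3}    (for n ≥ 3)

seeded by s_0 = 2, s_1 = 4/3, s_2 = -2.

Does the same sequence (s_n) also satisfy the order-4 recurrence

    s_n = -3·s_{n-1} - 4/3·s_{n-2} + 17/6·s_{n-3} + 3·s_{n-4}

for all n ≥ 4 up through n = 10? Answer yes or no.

yes

Terms s_0..s_10: 2, 4/3, -2, 53/9, -47/9, 166/27, -43/54, -238/81, 314/27, -14369/972, 17621/972
n=4: candidate gives -47/9, actual s_4 = -47/9 ✓
n=5: candidate gives 166/27, actual s_5 = 166/27 ✓
n=6: candidate gives -43/54, actual s_6 = -43/54 ✓
n=7: candidate gives -238/81, actual s_7 = -238/81 ✓
n=8: candidate gives 314/27, actual s_8 = 314/27 ✓
n=9: candidate gives -14369/972, actual s_9 = -14369/972 ✓
n=10: candidate gives 17621/972, actual s_10 = 17621/972 ✓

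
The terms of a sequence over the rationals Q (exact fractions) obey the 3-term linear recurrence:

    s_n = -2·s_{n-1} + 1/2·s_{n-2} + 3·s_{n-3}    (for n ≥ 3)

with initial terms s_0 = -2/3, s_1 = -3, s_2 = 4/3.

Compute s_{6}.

s_3 = -2·4/3 + 1/2·-3 + 3·-2/3 = -37/6
s_4 = -2·-37/6 + 1/2·4/3 + 3·-3 = 4
s_5 = -2·4 + 1/2·-37/6 + 3·4/3 = -85/12
s_6 = -2·-85/12 + 1/2·4 + 3·-37/6 = -7/3

-7/3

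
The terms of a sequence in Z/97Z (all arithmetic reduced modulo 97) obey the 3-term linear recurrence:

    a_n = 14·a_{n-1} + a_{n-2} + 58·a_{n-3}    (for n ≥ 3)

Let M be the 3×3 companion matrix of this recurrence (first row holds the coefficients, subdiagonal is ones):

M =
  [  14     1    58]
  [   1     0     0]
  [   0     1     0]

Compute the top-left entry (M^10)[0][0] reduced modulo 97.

(M^10)[0][0] is the top entry after applying M 10 times to the unit state (1, 0, 0). Equivalently it is h_{12} for the auxiliary sequence (h_n) obeying the same recurrence with h_2 = 1 and h_i = 0 for 0 ≤ i < 2:
h_3 = 14·1 + 1·0 + 58·0 = 14
h_4 = 14·14 + 1·1 + 58·0 = 3
h_5 = 14·3 + 1·14 + 58·1 = 17
h_6 = 14·17 + 1·3 + 58·14 = 83
h_7 = 14·83 + 1·17 + 58·3 = 92
h_8 = 14·92 + 1·83 + 58·17 = 29
h_9 = 14·29 + 1·92 + 58·83 = 74
h_10 = 14·74 + 1·29 + 58·92 = 96
h_11 = 14·96 + 1·74 + 58·29 = 93
h_12 = 14·93 + 1·96 + 58·74 = 64

64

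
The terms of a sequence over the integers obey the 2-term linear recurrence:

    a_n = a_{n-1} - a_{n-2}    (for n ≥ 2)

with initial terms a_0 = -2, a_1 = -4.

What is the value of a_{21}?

2

a_2 = 1·-4 + -1·-2 = -2
a_3 = 1·-2 + -1·-4 = 2
a_4 = 1·2 + -1·-2 = 4
a_5 = 1·4 + -1·2 = 2
a_6 = 1·2 + -1·4 = -2
a_7 = 1·-2 + -1·2 = -4
(a_6, a_7) = (-2, -4) = (a_0, a_1), so the sequence has period 6.
21 ≡ 3 (mod 6), hence a_21 = a_3 = 2.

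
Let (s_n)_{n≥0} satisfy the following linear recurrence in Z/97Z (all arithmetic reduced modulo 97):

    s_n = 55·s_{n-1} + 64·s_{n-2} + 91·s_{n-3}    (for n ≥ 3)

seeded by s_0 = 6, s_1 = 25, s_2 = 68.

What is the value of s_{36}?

16

s_3 = 55·68 + 64·25 + 91·6 = 66
s_4 = 55·66 + 64·68 + 91·25 = 72
s_5 = 55·72 + 64·66 + 91·68 = 16
s_6 = 55·16 + 64·72 + 91·66 = 48
s_7 = 55·48 + 64·16 + 91·72 = 31
s_8 = 55·31 + 64·48 + 91·16 = 25
s_9 = 55·25 + 64·31 + 91·48 = 64
s_10 = 55·64 + 64·25 + 91·31 = 84
s_11 = 55·84 + 64·64 + 91·25 = 30
s_12 = 55·30 + 64·84 + 91·64 = 46
s_13 = 55·46 + 64·30 + 91·84 = 66
s_14 = 55·66 + 64·46 + 91·30 = 89
s_15 = 55·89 + 64·66 + 91·46 = 16
s_16 = 55·16 + 64·89 + 91·66 = 69
s_17 = 55·69 + 64·16 + 91·89 = 17
s_18 = 55·17 + 64·69 + 91·16 = 17
s_19 = 55·17 + 64·17 + 91·69 = 57
s_20 = 55·57 + 64·17 + 91·17 = 47
s_21 = 55·47 + 64·57 + 91·17 = 20
s_22 = 55·20 + 64·47 + 91·57 = 80
s_23 = 55·80 + 64·20 + 91·47 = 63
s_24 = 55·63 + 64·80 + 91·20 = 26
s_25 = 55·26 + 64·63 + 91·80 = 35
s_26 = 55·35 + 64·26 + 91·63 = 10
s_27 = 55·10 + 64·35 + 91·26 = 15
s_28 = 55·15 + 64·10 + 91·35 = 91
s_29 = 55·91 + 64·15 + 91·10 = 85
s_30 = 55·85 + 64·91 + 91·15 = 30
s_31 = 55·30 + 64·85 + 91·91 = 45
s_32 = 55·45 + 64·30 + 91·85 = 5
s_33 = 55·5 + 64·45 + 91·30 = 65
s_34 = 55·65 + 64·5 + 91·45 = 36
s_35 = 55·36 + 64·65 + 91·5 = 96
s_36 = 55·96 + 64·36 + 91·65 = 16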